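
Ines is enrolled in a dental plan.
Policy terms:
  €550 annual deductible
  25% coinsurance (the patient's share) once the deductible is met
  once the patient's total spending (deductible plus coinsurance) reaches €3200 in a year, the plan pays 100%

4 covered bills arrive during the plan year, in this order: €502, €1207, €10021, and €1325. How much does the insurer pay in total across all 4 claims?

€9855

#1 (€502): entire amount goes to the deductible. Cost to patient: €502. OOP to date €502. Insurer: €502 − €502 = €0.
#2 (€1207): €48 finishes the deductible; €1159 goes to coinsurance; 25% of €1159 = €289.75. Patient pays €337.75; OOP now €839.75. Plan pays €1207 − €337.75 = €869.25.
#3 (€10021): deductible met; 25% of €10021 = €2505.25. That would push OOP to €3345, over the €3200 cap, so patient pays €3200 − €839.75 = €2360.25. Insurer: €10021 − €2360.25 = €7660.75.
#4 (€1325): 25% coinsurance on €1325 = €331.25. OOP would hit €3531.25 > €3200, so the cap limits the patient to €3200 − €3200 = €0. Plan pays €1325 − €0 = €1325.
Insurer total: €0 + €869.25 + €7660.75 + €1325 = €9855.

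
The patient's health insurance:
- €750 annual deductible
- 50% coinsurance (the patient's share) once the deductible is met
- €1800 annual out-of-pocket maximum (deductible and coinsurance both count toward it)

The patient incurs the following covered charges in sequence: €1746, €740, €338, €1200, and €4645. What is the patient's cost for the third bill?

Claim 1 — €1746: €750 to deductible, leaving €996; patient's 50% is €498. Patient pays €1248; OOP now €1248.
Claim 2 — €740: deductible already satisfied, so patient's share is 50% × €740 = €370. Cost to patient: €370. OOP to date €1618.
Claim 3 — €338: 50% coinsurance on €338 = €169. Patient owes €169 (running OOP €1787).

€169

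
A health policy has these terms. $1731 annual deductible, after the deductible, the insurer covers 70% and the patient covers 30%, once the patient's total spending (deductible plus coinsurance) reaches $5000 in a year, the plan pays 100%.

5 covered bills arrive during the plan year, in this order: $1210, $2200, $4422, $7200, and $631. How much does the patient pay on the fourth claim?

$1438.70

Claim 1 — $1210: all of it applies to the deductible. Cost to patient: $1210. OOP to date $1210.
Claim 2 — $2200: $521 to deductible, leaving $1679; 30% of $1679 = $503.70. Patient pays $1024.70; OOP now $2234.70.
Claim 3 — $4422: 30% coinsurance on $4422 = $1326.60. Patient owes $1326.60 (running OOP $3561.30).
Claim 4 — $7200: deductible met; 30% of $7200 = $2160. OOP would hit $5721.30 > $5000, so the cap limits the patient to $5000 − $3561.30 = $1438.70.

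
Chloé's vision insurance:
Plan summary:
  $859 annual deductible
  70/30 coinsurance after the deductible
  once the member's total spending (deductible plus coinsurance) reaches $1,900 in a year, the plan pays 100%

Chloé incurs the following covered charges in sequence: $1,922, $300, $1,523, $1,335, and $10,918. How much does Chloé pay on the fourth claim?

$175.20

Claim 1 ($1,922): $859 finishes the deductible; $1,063 goes to coinsurance; member's 30% is $318.90. Member pays $1,177.90; OOP now $1,177.90.
Claim 2 ($300): deductible met; 30% of $300 = $90. Cost to member: $90. OOP to date $1,267.90.
Claim 3 ($1,523): deductible already satisfied, so member's share is 30% × $1,523 = $456.90. Member owes $456.90 (running OOP $1,724.80).
Claim 4 ($1,335): deductible already satisfied, so member's share is 30% × $1,335 = $400.50. Adding that to $1,724.80 gives $2,125.30, past the $1,900 cap; member pays only $1,900 − $1,724.80 = $175.20.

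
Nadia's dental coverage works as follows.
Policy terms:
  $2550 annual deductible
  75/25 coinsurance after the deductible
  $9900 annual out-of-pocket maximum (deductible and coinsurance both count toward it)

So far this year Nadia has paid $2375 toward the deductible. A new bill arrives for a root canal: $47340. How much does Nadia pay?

$2375 of the $2550 deductible is already met, leaving $175.
The remaining $47165 (= $47340 − $175) moves to coinsurance.
Coinsurance: $47165 × 25% = $11791.25.
So the patient owes $175 + $11791.25 = $11966.25 before any cap.
Adding $11966.25 to the $2375 already spent would give $14341.25, which exceeds the $9900 cap; the patient pays just $9900 − $2375 = $7525.

$7525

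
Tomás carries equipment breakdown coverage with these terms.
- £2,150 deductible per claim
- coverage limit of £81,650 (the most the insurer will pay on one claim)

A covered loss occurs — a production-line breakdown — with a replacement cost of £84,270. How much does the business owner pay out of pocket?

Subtract the deductible: £84,270 − £2,150 = £82,120.
Since £82,120 > £81,650, the payout is capped at £81,650.
Business owner's share is the uncovered remainder: £84,270 − £81,650 = £2,620.

£2,620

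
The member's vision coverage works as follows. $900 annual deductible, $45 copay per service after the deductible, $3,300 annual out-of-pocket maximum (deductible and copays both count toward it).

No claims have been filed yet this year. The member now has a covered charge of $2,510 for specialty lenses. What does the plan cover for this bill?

$1,565

The full $900 deductible is still open; $900 of this bill applies to it.
The remaining $1,610 (= $2,510 − $900) moves to the copay.
Copay on this service: $45.
Member responsibility before any cap: $900 + $45 = $945.
Cumulative spending $0 + $945 = $945 stays under the $3,300 maximum.
The insurer covers the remainder: $2,510 − $945 = $1,565.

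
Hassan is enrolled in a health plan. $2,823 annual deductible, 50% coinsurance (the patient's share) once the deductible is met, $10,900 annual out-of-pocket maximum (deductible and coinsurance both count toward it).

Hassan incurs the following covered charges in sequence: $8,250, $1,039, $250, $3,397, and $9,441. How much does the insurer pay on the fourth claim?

$1,698.50

Claim 1 ($8,250): deductible takes $2,823, $5,427 remains; coinsurance $5,427 × 50% = $2,713.50. Cost to patient: $5,536.50. OOP to date $5,536.50. Insurer: $8,250 − $5,536.50 = $2,713.50.
Claim 2 ($1,039): deductible already satisfied, so patient's share is 50% × $1,039 = $519.50. Patient pays $519.50; OOP now $6,056. Insurer: $1,039 − $519.50 = $519.50.
Claim 3 ($250): 50% coinsurance on $250 = $125. Patient owes $125 (running OOP $6,181). Plan pays $250 − $125 = $125.
Claim 4 ($3,397): deductible met; 50% of $3,397 = $1,698.50. Cost to patient: $1,698.50. OOP to date $7,879.50. Plan pays $3,397 − $1,698.50 = $1,698.50.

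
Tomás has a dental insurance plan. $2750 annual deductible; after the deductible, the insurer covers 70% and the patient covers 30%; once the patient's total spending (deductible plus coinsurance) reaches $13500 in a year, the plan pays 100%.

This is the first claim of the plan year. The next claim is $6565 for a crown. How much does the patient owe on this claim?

$3894.50

Nothing has been paid toward the $2750 deductible, so the first $2750 of this charge is applied there.
That leaves $6565 − $2750 = $3815 for coinsurance.
Patient's 30% share of $3815 is $1144.50.
So the patient owes $2750 + $1144.50 = $3894.50 before any cap.
Total out-of-pocket so far would be $0 + $3894.50 = $3894.50, below the $13500 cap — no reduction.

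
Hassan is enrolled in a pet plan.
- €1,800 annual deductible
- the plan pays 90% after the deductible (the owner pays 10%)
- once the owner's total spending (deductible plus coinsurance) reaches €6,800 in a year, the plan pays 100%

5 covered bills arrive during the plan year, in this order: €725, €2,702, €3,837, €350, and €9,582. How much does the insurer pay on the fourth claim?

Bill 1, €725: entire amount goes to the deductible. Owner owes €725 (running OOP €725). Insurer: €725 − €725 = €0.
Bill 2, €2,702: €1,075 finishes the deductible; €1,627 goes to coinsurance; 10% of €1,627 = €162.70. Owner pays €1,237.70; OOP now €1,962.70. Insurer: €2,702 − €1,237.70 = €1,464.30.
Bill 3, €3,837: deductible already satisfied, so owner's share is 10% × €3,837 = €383.70. Cost to owner: €383.70. OOP to date €2,346.40. Plan pays €3,837 − €383.70 = €3,453.30.
Bill 4, €350: deductible met; 10% of €350 = €35. Cost to owner: €35. OOP to date €2,381.40. Insurer: €350 − €35 = €315.

€315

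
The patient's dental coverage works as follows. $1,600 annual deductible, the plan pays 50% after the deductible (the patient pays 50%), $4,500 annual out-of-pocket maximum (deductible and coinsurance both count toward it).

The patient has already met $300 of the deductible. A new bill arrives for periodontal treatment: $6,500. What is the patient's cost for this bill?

Deductible still to meet: $1,600 − $300 = $1,300.
After the $1,300 deductible portion, $6,500 − $1,300 = $5,200 is subject to coinsurance.
50% of $5,200 = $2,600 falls to the patient.
So the patient owes $1,300 + $2,600 = $3,900 before any cap.
Cumulative spending $300 + $3,900 = $4,200 stays under the $4,500 maximum.

$3,900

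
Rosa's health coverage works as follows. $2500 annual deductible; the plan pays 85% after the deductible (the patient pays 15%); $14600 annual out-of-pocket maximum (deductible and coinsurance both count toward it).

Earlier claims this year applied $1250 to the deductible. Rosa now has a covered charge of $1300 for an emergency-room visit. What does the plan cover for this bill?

$42.50

Deductible still to meet: $2500 − $1250 = $1250.
That leaves $1300 − $1250 = $50 for coinsurance.
15% of $50 = $7.50 falls to the patient.
Patient responsibility before any cap: $1250 + $7.50 = $1257.50.
Year-to-date out-of-pocket becomes $1250 + $1257.50 = $2507.50, still under the $14600 maximum, so no cap applies.
The insurer covers the remainder: $1300 − $1257.50 = $42.50.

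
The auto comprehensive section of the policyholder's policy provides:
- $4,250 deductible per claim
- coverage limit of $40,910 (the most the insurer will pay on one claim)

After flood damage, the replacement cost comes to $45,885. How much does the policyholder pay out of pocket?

$4,975

Subtract the deductible: $45,885 − $4,250 = $41,635.
The $40,910 per-incident cap binds; insurer pays $40,910.
Out of pocket: $45,885 − $40,910 = $4,975.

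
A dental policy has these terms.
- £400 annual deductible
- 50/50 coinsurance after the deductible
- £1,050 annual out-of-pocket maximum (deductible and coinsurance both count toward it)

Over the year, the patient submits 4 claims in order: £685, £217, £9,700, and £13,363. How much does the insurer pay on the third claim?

£9,301

Bill 1, £685: £400 to deductible, leaving £285; 50% of £285 = £142.50. Patient pays £542.50; OOP now £542.50. Insurer: £685 − £542.50 = £142.50.
Bill 2, £217: deductible already satisfied, so patient's share is 50% × £217 = £108.50. Patient pays £108.50; OOP now £651. Insurer: £217 − £108.50 = £108.50.
Bill 3, £9,700: deductible already satisfied, so patient's share is 50% × £9,700 = £4,850. OOP would hit £5,501 > £1,050, so the cap limits the patient to £1,050 − £651 = £399. Insurer: £9,700 − £399 = £9,301.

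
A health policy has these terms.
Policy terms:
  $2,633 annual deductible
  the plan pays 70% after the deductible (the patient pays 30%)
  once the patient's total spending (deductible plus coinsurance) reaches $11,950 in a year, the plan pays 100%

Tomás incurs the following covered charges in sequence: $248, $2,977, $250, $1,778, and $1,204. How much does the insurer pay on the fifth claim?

Claim 1 — $248: entire amount goes to the deductible. Patient owes $248 (running OOP $248). Plan pays $248 − $248 = $0.
Claim 2 — $2,977: deductible takes $2,385, $592 remains; patient's 30% is $177.60. Cost to patient: $2,562.60. OOP to date $2,810.60. Insurer: $2,977 − $2,562.60 = $414.40.
Claim 3 — $250: deductible already satisfied, so patient's share is 30% × $250 = $75. Cost to patient: $75. OOP to date $2,885.60. Insurer: $250 − $75 = $175.
Claim 4 — $1,778: 30% coinsurance on $1,778 = $533.40. Cost to patient: $533.40. OOP to date $3,419. Insurer: $1,778 − $533.40 = $1,244.60.
Claim 5 — $1,204: deductible met; 30% of $1,204 = $361.20. Patient owes $361.20 (running OOP $3,780.20). Insurer: $1,204 − $361.20 = $842.80.

$842.80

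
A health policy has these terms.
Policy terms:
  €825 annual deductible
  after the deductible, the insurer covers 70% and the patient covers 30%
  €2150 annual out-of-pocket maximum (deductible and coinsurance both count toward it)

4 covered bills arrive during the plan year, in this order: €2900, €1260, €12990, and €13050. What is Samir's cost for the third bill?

€324.50

Bill 1, €2900: deductible takes €825, €2075 remains; patient's 30% is €622.50. Patient pays €1447.50; OOP now €1447.50.
Bill 2, €1260: deductible met; 30% of €1260 = €378. Cost to patient: €378. OOP to date €1825.50.
Bill 3, €12990: 30% coinsurance on €12990 = €3897. Adding that to €1825.50 gives €5722.50, past the €2150 cap; patient pays only €2150 − €1825.50 = €324.50.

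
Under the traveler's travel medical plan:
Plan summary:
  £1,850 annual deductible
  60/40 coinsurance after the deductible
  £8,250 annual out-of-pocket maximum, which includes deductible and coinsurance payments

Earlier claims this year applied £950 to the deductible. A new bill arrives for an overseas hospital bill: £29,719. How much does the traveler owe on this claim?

Deductible still to meet: £1,850 − £950 = £900.
The remaining £28,819 (= £29,719 − £900) moves to coinsurance.
Traveler's 40% share of £28,819 is £11,527.60.
So the traveler owes £900 + £11,527.60 = £12,427.60 before any cap.
That would bring total out-of-pocket to £13,377.60, past the £8,250 cap. The traveler is capped at £8,250 − £950 = £7,300 on this claim.

£7,300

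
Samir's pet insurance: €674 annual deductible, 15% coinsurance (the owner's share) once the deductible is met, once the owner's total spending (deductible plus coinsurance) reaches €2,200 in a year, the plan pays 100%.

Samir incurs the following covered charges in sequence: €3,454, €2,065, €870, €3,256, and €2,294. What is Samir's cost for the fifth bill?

€180.35

#1 (€3,454): deductible takes €674, €2,780 remains; owner's 15% is €417. Cost to owner: €1,091. OOP to date €1,091.
#2 (€2,065): deductible already satisfied, so owner's share is 15% × €2,065 = €309.75. Cost to owner: €309.75. OOP to date €1,400.75.
#3 (€870): deductible already satisfied, so owner's share is 15% × €870 = €130.50. Cost to owner: €130.50. OOP to date €1,531.25.
#4 (€3,256): 15% coinsurance on €3,256 = €488.40. Owner pays €488.40; OOP now €2,019.65.
#5 (€2,294): 15% coinsurance on €2,294 = €344.10. That would push OOP to €2,363.75, over the €2,200 cap, so owner pays €2,200 − €2,019.65 = €180.35.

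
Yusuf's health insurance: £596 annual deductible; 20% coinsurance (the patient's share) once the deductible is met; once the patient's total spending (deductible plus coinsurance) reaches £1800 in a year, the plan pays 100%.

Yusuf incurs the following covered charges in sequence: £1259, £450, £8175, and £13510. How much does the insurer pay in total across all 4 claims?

Claim 1 (£1259): £596 finishes the deductible; £663 goes to coinsurance; patient's 20% is £132.60. Patient pays £728.60; OOP now £728.60. Plan pays £1259 − £728.60 = £530.40.
Claim 2 (£450): deductible met; 20% of £450 = £90. Cost to patient: £90. OOP to date £818.60. Insurer: £450 − £90 = £360.
Claim 3 (£8175): deductible already satisfied, so patient's share is 20% × £8175 = £1635. That would push OOP to £2453.60, over the £1800 cap, so patient pays £1800 − £818.60 = £981.40. Plan pays £8175 − £981.40 = £7193.60.
Claim 4 (£13510): deductible already satisfied, so patient's share is 20% × £13510 = £2702. Adding that to £1800 gives £4502, past the £1800 cap; patient pays only £1800 − £1800 = £0. Insurer: £13510 − £0 = £13510.
Insurer total = bills − patient's total = £23394 − £1800 = £21594.

£21594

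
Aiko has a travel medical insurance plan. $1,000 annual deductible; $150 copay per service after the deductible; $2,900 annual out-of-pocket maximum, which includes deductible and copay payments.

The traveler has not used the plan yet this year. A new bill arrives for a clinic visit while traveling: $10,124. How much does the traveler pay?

$1,150

Deductible not yet touched, so the first $1,000 of the bill goes to the deductible.
That leaves $10,124 − $1,000 = $9,124 for the copay.
Copay on this service: $150.
So the traveler owes $1,000 + $150 = $1,150 before any cap.
Total out-of-pocket so far would be $0 + $1,150 = $1,150, below the $2,900 cap — no reduction.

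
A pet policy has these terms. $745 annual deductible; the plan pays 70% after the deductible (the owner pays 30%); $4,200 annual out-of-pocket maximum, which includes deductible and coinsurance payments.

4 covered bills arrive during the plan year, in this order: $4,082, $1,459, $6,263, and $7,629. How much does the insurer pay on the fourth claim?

$7,491.70

Claim 1 ($4,082): $745 to deductible, leaving $3,337; owner's 30% is $1,001.10. Cost to owner: $1,746.10. OOP to date $1,746.10. Plan pays $4,082 − $1,746.10 = $2,335.90.
Claim 2 ($1,459): deductible already satisfied, so owner's share is 30% × $1,459 = $437.70. Owner pays $437.70; OOP now $2,183.80. Insurer: $1,459 − $437.70 = $1,021.30.
Claim 3 ($6,263): 30% coinsurance on $6,263 = $1,878.90. Owner owes $1,878.90 (running OOP $4,062.70). Plan pays $6,263 − $1,878.90 = $4,384.10.
Claim 4 ($7,629): deductible already satisfied, so owner's share is 30% × $7,629 = $2,288.70. Adding that to $4,062.70 gives $6,351.40, past the $4,200 cap; owner pays only $4,200 − $4,062.70 = $137.30. Plan pays $7,629 − $137.30 = $7,491.70.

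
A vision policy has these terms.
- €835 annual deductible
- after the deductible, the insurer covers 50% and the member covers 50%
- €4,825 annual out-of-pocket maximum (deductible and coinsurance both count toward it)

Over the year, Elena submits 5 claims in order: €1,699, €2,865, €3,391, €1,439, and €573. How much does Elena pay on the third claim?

€1,695.50

Bill 1, €1,699: deductible takes €835, €864 remains; coinsurance €864 × 50% = €432. Member owes €1,267 (running OOP €1,267).
Bill 2, €2,865: 50% coinsurance on €2,865 = €1,432.50. Member owes €1,432.50 (running OOP €2,699.50).
Bill 3, €3,391: deductible already satisfied, so member's share is 50% × €3,391 = €1,695.50. Member owes €1,695.50 (running OOP €4,395).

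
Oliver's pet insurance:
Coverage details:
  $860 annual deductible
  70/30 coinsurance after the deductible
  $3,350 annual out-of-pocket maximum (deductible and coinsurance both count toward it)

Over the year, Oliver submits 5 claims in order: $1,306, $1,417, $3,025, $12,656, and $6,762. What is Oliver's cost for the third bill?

Bill 1, $1,306: $860 to deductible, leaving $446; coinsurance $446 × 30% = $133.80. Owner owes $993.80 (running OOP $993.80).
Bill 2, $1,417: deductible already satisfied, so owner's share is 30% × $1,417 = $425.10. Cost to owner: $425.10. OOP to date $1,418.90.
Bill 3, $3,025: 30% coinsurance on $3,025 = $907.50. Owner owes $907.50 (running OOP $2,326.40).

$907.50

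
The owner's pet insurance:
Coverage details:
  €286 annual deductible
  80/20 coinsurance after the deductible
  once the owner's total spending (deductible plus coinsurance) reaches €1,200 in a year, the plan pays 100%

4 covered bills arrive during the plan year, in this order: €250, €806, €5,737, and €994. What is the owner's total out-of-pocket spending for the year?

Bill 1, €250: all of it applies to the deductible. Owner pays €250; OOP now €250.
Bill 2, €806: €36 finishes the deductible; €770 goes to coinsurance; owner's 20% is €154. Owner owes €190 (running OOP €440).
Bill 3, €5,737: deductible already satisfied, so owner's share is 20% × €5,737 = €1,147.40. Adding that to €440 gives €1,587.40, past the €1,200 cap; owner pays only €1,200 − €440 = €760.
Bill 4, €994: 20% coinsurance on €994 = €198.80. That would push OOP to €1,398.80, over the €1,200 cap, so owner pays €1,200 − €1,200 = €0.
Summing the owner's payments: €250 + €190 + €760 + €0 = €1,200.

€1,200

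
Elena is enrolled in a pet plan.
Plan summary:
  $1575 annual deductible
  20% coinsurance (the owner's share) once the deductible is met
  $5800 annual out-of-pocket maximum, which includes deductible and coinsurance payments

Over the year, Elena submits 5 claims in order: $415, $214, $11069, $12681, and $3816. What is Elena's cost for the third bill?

$2970.60

#1 ($415): entire amount goes to the deductible. Owner pays $415; OOP now $415.
#2 ($214): fully absorbed by the deductible. Cost to owner: $214. OOP to date $629.
#3 ($11069): $946 to deductible, leaving $10123; coinsurance $10123 × 20% = $2024.60. Owner owes $2970.60 (running OOP $3599.60).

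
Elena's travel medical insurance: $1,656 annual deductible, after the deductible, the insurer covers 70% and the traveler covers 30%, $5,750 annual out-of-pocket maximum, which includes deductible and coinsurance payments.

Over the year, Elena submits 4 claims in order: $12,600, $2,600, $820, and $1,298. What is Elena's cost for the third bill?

Bill 1, $12,600: $1,656 finishes the deductible; $10,944 goes to coinsurance; 30% of $10,944 = $3,283.20. Cost to traveler: $4,939.20. OOP to date $4,939.20.
Bill 2, $2,600: 30% coinsurance on $2,600 = $780. Traveler owes $780 (running OOP $5,719.20).
Bill 3, $820: 30% coinsurance on $820 = $246. That would push OOP to $5,965.20, over the $5,750 cap, so traveler pays $5,750 − $5,719.20 = $30.80.

$30.80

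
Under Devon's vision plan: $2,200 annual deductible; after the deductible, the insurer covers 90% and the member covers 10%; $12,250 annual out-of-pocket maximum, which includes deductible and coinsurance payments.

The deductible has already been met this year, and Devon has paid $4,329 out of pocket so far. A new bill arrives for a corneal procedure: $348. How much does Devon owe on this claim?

With the deductible met, the entire $348 is subject to coinsurance.
Coinsurance: $348 × 10% = $34.80.
Total out-of-pocket so far would be $4,329 + $34.80 = $4,363.80, below the $12,250 cap — no reduction.

$34.80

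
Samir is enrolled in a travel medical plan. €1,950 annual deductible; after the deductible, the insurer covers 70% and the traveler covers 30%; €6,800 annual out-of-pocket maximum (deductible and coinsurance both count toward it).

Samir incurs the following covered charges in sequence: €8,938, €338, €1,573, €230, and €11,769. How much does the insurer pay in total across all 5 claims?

Bill 1, €8,938: deductible takes €1,950, €6,988 remains; coinsurance €6,988 × 30% = €2,096.40. Traveler pays €4,046.40; OOP now €4,046.40. Plan pays €8,938 − €4,046.40 = €4,891.60.
Bill 2, €338: deductible met; 30% of €338 = €101.40. Traveler pays €101.40; OOP now €4,147.80. Plan pays €338 − €101.40 = €236.60.
Bill 3, €1,573: 30% coinsurance on €1,573 = €471.90. Traveler pays €471.90; OOP now €4,619.70. Plan pays €1,573 − €471.90 = €1,101.10.
Bill 4, €230: deductible met; 30% of €230 = €69. Cost to traveler: €69. OOP to date €4,688.70. Insurer: €230 − €69 = €161.
Bill 5, €11,769: deductible already satisfied, so traveler's share is 30% × €11,769 = €3,530.70. That would push OOP to €8,219.40, over the €6,800 cap, so traveler pays €6,800 − €4,688.70 = €2,111.30. Plan pays €11,769 − €2,111.30 = €9,657.70.
Insurer total = bills − traveler's total = €22,848 − €6,800 = €16,048.

€16,048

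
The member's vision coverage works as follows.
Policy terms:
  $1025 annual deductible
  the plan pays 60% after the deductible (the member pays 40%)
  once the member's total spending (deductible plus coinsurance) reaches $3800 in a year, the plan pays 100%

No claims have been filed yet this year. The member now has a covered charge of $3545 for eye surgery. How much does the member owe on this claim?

$2033

Nothing has been paid toward the $1025 deductible, so the first $1025 of this charge is applied there.
After the $1025 deductible portion, $3545 − $1025 = $2520 is subject to coinsurance.
40% of $2520 = $1008 falls to the member.
That puts the member's cost at $1025 + $1008 = $2033 before any cap.
Total out-of-pocket so far would be $0 + $2033 = $2033, below the $3800 cap — no reduction.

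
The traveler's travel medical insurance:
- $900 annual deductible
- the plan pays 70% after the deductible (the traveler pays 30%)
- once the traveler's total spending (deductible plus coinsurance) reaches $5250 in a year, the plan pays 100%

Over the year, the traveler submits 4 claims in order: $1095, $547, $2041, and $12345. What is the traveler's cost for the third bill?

$612.30

#1 ($1095): $900 to deductible, leaving $195; 30% of $195 = $58.50. Cost to traveler: $958.50. OOP to date $958.50.
#2 ($547): deductible met; 30% of $547 = $164.10. Traveler pays $164.10; OOP now $1122.60.
#3 ($2041): 30% coinsurance on $2041 = $612.30. Cost to traveler: $612.30. OOP to date $1734.90.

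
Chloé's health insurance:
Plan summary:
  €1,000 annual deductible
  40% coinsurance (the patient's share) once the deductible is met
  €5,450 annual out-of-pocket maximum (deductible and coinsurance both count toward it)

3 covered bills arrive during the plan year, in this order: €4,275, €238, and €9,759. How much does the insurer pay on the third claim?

#1 (€4,275): €1,000 finishes the deductible; €3,275 goes to coinsurance; patient's 40% is €1,310. Patient pays €2,310; OOP now €2,310. Plan pays €4,275 − €2,310 = €1,965.
#2 (€238): 40% coinsurance on €238 = €95.20. Patient owes €95.20 (running OOP €2,405.20). Plan pays €238 − €95.20 = €142.80.
#3 (€9,759): deductible already satisfied, so patient's share is 40% × €9,759 = €3,903.60. That would push OOP to €6,308.80, over the €5,450 cap, so patient pays €5,450 − €2,405.20 = €3,044.80. Insurer: €9,759 − €3,044.80 = €6,714.20.

€6,714.20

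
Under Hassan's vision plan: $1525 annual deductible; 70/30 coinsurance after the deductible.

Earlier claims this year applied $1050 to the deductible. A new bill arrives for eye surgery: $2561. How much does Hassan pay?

$1100.80

$1050 of the $1525 deductible is already met, leaving $475.
The remaining $2086 (= $2561 − $475) moves to coinsurance.
Member's 30% share of $2086 is $625.80.
Member responsibility: $475 + $625.80 = $1100.80.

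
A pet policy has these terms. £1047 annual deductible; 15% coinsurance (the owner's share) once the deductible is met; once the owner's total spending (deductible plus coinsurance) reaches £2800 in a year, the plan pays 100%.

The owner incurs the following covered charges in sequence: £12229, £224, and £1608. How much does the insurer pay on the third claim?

£1565.90

Bill 1, £12229: £1047 to deductible, leaving £11182; 15% of £11182 = £1677.30. Cost to owner: £2724.30. OOP to date £2724.30. Insurer: £12229 − £2724.30 = £9504.70.
Bill 2, £224: deductible already satisfied, so owner's share is 15% × £224 = £33.60. Cost to owner: £33.60. OOP to date £2757.90. Plan pays £224 − £33.60 = £190.40.
Bill 3, £1608: 15% coinsurance on £1608 = £241.20. Adding that to £2757.90 gives £2999.10, past the £2800 cap; owner pays only £2800 − £2757.90 = £42.10. Plan pays £1608 − £42.10 = £1565.90.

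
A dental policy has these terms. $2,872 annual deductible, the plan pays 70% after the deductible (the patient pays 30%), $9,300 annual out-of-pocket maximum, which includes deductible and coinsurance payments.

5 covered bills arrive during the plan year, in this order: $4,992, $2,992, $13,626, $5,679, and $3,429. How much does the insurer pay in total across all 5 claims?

$21,418

Claim 1 ($4,992): $2,872 finishes the deductible; $2,120 goes to coinsurance; patient's 30% is $636. Patient pays $3,508; OOP now $3,508. Insurer: $4,992 − $3,508 = $1,484.
Claim 2 ($2,992): 30% coinsurance on $2,992 = $897.60. Patient owes $897.60 (running OOP $4,405.60). Plan pays $2,992 − $897.60 = $2,094.40.
Claim 3 ($13,626): 30% coinsurance on $13,626 = $4,087.80. Patient owes $4,087.80 (running OOP $8,493.40). Insurer: $13,626 − $4,087.80 = $9,538.20.
Claim 4 ($5,679): 30% coinsurance on $5,679 = $1,703.70. Adding that to $8,493.40 gives $10,197.10, past the $9,300 cap; patient pays only $9,300 − $8,493.40 = $806.60. Insurer: $5,679 − $806.60 = $4,872.40.
Claim 5 ($3,429): deductible met; 30% of $3,429 = $1,028.70. OOP would hit $10,328.70 > $9,300, so the cap limits the patient to $9,300 − $9,300 = $0. Insurer: $3,429 − $0 = $3,429.
Insurer total: $1,484 + $2,094.40 + $9,538.20 + $4,872.40 + $3,429 = $21,418.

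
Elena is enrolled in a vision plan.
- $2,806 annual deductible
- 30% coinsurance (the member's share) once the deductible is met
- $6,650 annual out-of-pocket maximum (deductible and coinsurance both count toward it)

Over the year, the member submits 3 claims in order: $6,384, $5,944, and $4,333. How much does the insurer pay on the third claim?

#1 ($6,384): deductible takes $2,806, $3,578 remains; member's 30% is $1,073.40. Cost to member: $3,879.40. OOP to date $3,879.40. Plan pays $6,384 − $3,879.40 = $2,504.60.
#2 ($5,944): deductible already satisfied, so member's share is 30% × $5,944 = $1,783.20. Member owes $1,783.20 (running OOP $5,662.60). Insurer: $5,944 − $1,783.20 = $4,160.80.
#3 ($4,333): 30% coinsurance on $4,333 = $1,299.90. OOP would hit $6,962.50 > $6,650, so the cap limits the member to $6,650 − $5,662.60 = $987.40. Insurer: $4,333 − $987.40 = $3,345.60.

$3,345.60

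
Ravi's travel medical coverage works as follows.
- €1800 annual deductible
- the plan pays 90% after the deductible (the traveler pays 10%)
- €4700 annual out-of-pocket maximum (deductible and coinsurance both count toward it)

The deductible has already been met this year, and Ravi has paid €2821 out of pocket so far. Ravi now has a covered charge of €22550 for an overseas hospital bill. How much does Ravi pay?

The deductible is already satisfied, so the full bill goes to coinsurance.
Traveler's 10% share of €22550 is €2255.
Adding €2255 to the €2821 already spent would give €5076, which exceeds the €4700 cap; the traveler pays just €4700 − €2821 = €1879.

€1879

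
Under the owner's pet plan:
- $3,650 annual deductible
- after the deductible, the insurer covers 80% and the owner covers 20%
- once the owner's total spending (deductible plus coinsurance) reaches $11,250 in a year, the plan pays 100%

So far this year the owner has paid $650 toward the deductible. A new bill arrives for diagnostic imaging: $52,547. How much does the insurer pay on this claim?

$41,947

$650 of the $3,650 deductible is already met, leaving $3,000.
The remaining $49,547 (= $52,547 − $3,000) moves to coinsurance.
Owner's 20% share of $49,547 is $9,909.40.
Owner responsibility before any cap: $3,000 + $9,909.40 = $12,909.40.
That would bring total out-of-pocket to $13,559.40, past the $11,250 cap. The owner is capped at $11,250 − $650 = $10,600 on this claim.
The insurer covers the remainder: $52,547 − $10,600 = $41,947.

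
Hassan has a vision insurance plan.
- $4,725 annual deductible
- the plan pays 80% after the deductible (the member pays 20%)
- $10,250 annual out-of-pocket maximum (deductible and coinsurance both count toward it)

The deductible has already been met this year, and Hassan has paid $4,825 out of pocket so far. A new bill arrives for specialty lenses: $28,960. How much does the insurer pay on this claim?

The deductible is already satisfied, so the full bill goes to coinsurance.
Member's 20% share of $28,960 is $5,792.
Adding $5,792 to the $4,825 already spent would give $10,617, which exceeds the $10,250 cap; the member pays just $10,250 − $4,825 = $5,425.
Insurer pays the balance: $28,960 − $5,425 = $23,535.

$23,535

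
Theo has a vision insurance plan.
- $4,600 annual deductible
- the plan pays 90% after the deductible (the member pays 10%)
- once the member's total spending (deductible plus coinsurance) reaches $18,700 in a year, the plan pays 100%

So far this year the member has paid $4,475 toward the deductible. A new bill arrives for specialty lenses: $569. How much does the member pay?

$169.40

Remaining deductible: $4,600 − $4,475 = $125.
The remaining $444 (= $569 − $125) moves to coinsurance.
10% of $444 = $44.40 falls to the member.
So the member owes $125 + $44.40 = $169.40 before any cap.
Year-to-date out-of-pocket becomes $4,475 + $169.40 = $4,644.40, still under the $18,700 maximum, so no cap applies.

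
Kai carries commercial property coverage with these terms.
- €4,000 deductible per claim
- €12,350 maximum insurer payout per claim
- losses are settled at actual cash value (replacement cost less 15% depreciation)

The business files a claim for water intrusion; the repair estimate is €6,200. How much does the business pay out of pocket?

At 15% depreciation, ACV = €6,200 − €930 = €5,270.
Subtract the deductible: €5,270 − €4,000 = €1,270.
€1,270 ≤ €12,350, so the limit doesn't bind; insurer pays €1,270.
Business's share is the uncovered remainder: €6,200 − €1,270 = €4,930.

€4,930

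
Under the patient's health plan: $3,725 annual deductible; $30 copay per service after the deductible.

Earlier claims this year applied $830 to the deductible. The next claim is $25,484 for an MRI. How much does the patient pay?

Remaining deductible: $3,725 − $830 = $2,895.
The remaining $22,589 (= $25,484 − $2,895) moves to the copay.
Copay on this service: $30.
That puts the patient's cost at $2,895 + $30 = $2,925.

$2,925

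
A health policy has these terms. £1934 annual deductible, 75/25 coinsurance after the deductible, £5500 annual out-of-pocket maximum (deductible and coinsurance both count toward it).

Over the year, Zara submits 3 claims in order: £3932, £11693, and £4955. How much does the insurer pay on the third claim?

#1 (£3932): £1934 to deductible, leaving £1998; 25% of £1998 = £499.50. Patient owes £2433.50 (running OOP £2433.50). Insurer: £3932 − £2433.50 = £1498.50.
#2 (£11693): deductible met; 25% of £11693 = £2923.25. Cost to patient: £2923.25. OOP to date £5356.75. Insurer: £11693 − £2923.25 = £8769.75.
#3 (£4955): deductible already satisfied, so patient's share is 25% × £4955 = £1238.75. That would push OOP to £6595.50, over the £5500 cap, so patient pays £5500 − £5356.75 = £143.25. Plan pays £4955 − £143.25 = £4811.75.

£4811.75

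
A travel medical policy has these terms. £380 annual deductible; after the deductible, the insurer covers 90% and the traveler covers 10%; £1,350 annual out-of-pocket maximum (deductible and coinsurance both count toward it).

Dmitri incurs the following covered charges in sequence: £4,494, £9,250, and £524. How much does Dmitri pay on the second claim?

Bill 1, £4,494: deductible takes £380, £4,114 remains; traveler's 10% is £411.40. Traveler pays £791.40; OOP now £791.40.
Bill 2, £9,250: deductible already satisfied, so traveler's share is 10% × £9,250 = £925. OOP would hit £1,716.40 > £1,350, so the cap limits the traveler to £1,350 − £791.40 = £558.60.

£558.60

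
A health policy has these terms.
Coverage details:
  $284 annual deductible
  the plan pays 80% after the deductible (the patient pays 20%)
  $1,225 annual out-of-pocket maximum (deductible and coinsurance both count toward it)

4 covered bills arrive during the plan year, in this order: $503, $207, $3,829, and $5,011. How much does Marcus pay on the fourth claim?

$90

Claim 1 — $503: $284 to deductible, leaving $219; 20% of $219 = $43.80. Patient pays $327.80; OOP now $327.80.
Claim 2 — $207: deductible already satisfied, so patient's share is 20% × $207 = $41.40. Patient owes $41.40 (running OOP $369.20).
Claim 3 — $3,829: 20% coinsurance on $3,829 = $765.80. Patient owes $765.80 (running OOP $1,135).
Claim 4 — $5,011: deductible met; 20% of $5,011 = $1,002.20. OOP would hit $2,137.20 > $1,225, so the cap limits the patient to $1,225 − $1,135 = $90.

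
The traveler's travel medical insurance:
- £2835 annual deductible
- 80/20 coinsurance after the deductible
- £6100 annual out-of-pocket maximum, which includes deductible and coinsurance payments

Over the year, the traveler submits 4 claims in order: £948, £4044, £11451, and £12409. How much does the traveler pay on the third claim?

Bill 1, £948: fully absorbed by the deductible. Traveler owes £948 (running OOP £948).
Bill 2, £4044: £1887 finishes the deductible; £2157 goes to coinsurance; 20% of £2157 = £431.40. Traveler pays £2318.40; OOP now £3266.40.
Bill 3, £11451: deductible met; 20% of £11451 = £2290.20. Traveler pays £2290.20; OOP now £5556.60.

£2290.20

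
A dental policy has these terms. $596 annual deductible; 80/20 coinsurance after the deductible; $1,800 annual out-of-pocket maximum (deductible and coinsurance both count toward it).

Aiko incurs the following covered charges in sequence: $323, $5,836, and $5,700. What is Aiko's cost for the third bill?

$91.40

Claim 1 — $323: all of it applies to the deductible. Patient owes $323 (running OOP $323).
Claim 2 — $5,836: $273 to deductible, leaving $5,563; patient's 20% is $1,112.60. Cost to patient: $1,385.60. OOP to date $1,708.60.
Claim 3 — $5,700: 20% coinsurance on $5,700 = $1,140. Adding that to $1,708.60 gives $2,848.60, past the $1,800 cap; patient pays only $1,800 − $1,708.60 = $91.40.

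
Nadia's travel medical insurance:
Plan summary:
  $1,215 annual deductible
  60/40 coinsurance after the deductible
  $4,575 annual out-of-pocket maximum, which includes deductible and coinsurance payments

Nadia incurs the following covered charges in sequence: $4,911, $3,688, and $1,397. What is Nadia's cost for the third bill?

Claim 1 — $4,911: deductible takes $1,215, $3,696 remains; 40% of $3,696 = $1,478.40. Traveler pays $2,693.40; OOP now $2,693.40.
Claim 2 — $3,688: deductible met; 40% of $3,688 = $1,475.20. Cost to traveler: $1,475.20. OOP to date $4,168.60.
Claim 3 — $1,397: 40% coinsurance on $1,397 = $558.80. Adding that to $4,168.60 gives $4,727.40, past the $4,575 cap; traveler pays only $4,575 − $4,168.60 = $406.40.

$406.40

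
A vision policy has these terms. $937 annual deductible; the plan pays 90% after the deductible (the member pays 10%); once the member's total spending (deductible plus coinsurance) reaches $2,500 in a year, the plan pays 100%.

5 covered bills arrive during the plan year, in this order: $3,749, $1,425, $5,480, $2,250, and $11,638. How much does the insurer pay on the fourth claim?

#1 ($3,749): deductible takes $937, $2,812 remains; member's 10% is $281.20. Cost to member: $1,218.20. OOP to date $1,218.20. Plan pays $3,749 − $1,218.20 = $2,530.80.
#2 ($1,425): deductible met; 10% of $1,425 = $142.50. Member pays $142.50; OOP now $1,360.70. Insurer: $1,425 − $142.50 = $1,282.50.
#3 ($5,480): deductible met; 10% of $5,480 = $548. Member owes $548 (running OOP $1,908.70). Insurer: $5,480 − $548 = $4,932.
#4 ($2,250): deductible already satisfied, so member's share is 10% × $2,250 = $225. Member pays $225; OOP now $2,133.70. Plan pays $2,250 − $225 = $2,025.

$2,025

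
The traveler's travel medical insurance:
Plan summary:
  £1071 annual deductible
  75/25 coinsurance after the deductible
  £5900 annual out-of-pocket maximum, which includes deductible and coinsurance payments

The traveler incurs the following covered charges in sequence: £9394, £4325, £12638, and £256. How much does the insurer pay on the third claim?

#1 (£9394): deductible takes £1071, £8323 remains; coinsurance £8323 × 25% = £2080.75. Traveler owes £3151.75 (running OOP £3151.75). Plan pays £9394 − £3151.75 = £6242.25.
#2 (£4325): 25% coinsurance on £4325 = £1081.25. Traveler pays £1081.25; OOP now £4233. Plan pays £4325 − £1081.25 = £3243.75.
#3 (£12638): deductible already satisfied, so traveler's share is 25% × £12638 = £3159.50. That would push OOP to £7392.50, over the £5900 cap, so traveler pays £5900 − £4233 = £1667. Plan pays £12638 − £1667 = £10971.

£10971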